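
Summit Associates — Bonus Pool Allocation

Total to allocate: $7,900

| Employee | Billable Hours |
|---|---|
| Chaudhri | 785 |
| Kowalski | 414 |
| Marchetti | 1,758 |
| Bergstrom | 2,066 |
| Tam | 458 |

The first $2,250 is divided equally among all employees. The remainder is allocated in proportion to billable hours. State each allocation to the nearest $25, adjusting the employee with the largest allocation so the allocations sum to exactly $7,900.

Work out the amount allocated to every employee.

Chaudhri: $1,250 | Kowalski: $875 | Marchetti: $2,250 | Bergstrom: $2,600 | Tam: $925

$2,250 shared equally gives $450 per employee.
Remainder $5,650 by billable hours (total 5,481): Chaudhri 809.20 → $800; Kowalski 426.77 → $425; Marchetti 1,812.21 → $1,800; Bergstrom 2,129.70 → $2,125; Tam 472.12 → $475.
Rounding difference +$25 on remainder applied to Bergstrom.
Totals: Chaudhri $450 + $800 = $1,250; Kowalski $450 + $425 = $875; Marchetti $450 + $1,800 = $2,250; Bergstrom $450 + $2,150 = $2,600; Tam $450 + $475 = $925.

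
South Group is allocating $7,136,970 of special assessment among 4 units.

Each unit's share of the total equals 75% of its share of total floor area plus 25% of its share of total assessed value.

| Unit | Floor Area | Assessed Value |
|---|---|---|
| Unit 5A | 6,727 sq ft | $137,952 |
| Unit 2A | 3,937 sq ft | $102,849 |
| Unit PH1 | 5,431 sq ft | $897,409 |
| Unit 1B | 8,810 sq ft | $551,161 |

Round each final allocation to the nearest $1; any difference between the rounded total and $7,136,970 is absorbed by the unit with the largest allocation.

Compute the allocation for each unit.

Floor area total 24,905; assessed value total 1,689,371.
Combined weights (75% floor area + 25% assessed value): Unit 5A 0.2230; Unit 2A 0.1338; Unit PH1 0.2964; Unit 1B 0.3469.
Raw shares: Unit 5A 1,591,505.07; Unit 2A 954,787.73; Unit PH1 2,115,067.71; Unit 1B 2,475,609.49.
At nearest $1: Unit 5A $1,591,505; Unit 2A $954,788; Unit PH1 $2,115,068; Unit 1B $2,475,609. Sum = $7,136,970.
No rounding difference to absorb.

Unit 5A: $1,591,505; Unit 2A: $954,788; Unit PH1: $2,115,068; Unit 1B: $2,475,609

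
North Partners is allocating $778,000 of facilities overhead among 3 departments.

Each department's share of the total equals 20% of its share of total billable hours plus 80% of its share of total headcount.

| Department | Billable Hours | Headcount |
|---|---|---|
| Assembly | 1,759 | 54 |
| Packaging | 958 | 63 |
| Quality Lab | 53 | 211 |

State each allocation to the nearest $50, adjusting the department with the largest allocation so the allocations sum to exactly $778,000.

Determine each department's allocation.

Billable hours total 2,770; headcount total 328.
Blended shares (20% billable hours + 80% headcount): Assembly 0.2587; Packaging 0.2228; Quality Lab 0.5185.
Unrounded shares: Assembly 201,277.10; Packaging 173,360.35; Quality Lab 403,362.55.
At nearest $50: Assembly $201,300; Packaging $173,350; Quality Lab $403,350. Sum = $778,000.
No rounding difference to absorb.

Assembly: $201,300; Packaging: $173,350; Quality Lab: $403,350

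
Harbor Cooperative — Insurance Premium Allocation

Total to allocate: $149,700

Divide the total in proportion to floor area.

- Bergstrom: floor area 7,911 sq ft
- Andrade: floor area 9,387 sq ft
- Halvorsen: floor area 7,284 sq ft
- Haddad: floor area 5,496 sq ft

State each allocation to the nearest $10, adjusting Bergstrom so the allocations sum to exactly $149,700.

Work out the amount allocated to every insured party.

Bergstrom: $39,380 | Andrade: $46,720 | Halvorsen: $36,250 | Haddad: $27,350

Floor area total: 30,078.
Unrounded shares: Bergstrom 7,911/30,078 × $149,700 = 39,373.52; Andrade 9,387/30,078 × $149,700 = 46,719.66; Halvorsen 7,284/30,078 × $149,700 = 36,252.90; Haddad 5,496/30,078 × $149,700 = 27,353.92.
After rounding ($10): Bergstrom $39,370; Andrade $46,720; Halvorsen $36,250; Haddad $27,350. Sum = $149,690.
Difference $149,700 − $149,690 = +$10 applied to Bergstrom: Bergstrom becomes $39,380.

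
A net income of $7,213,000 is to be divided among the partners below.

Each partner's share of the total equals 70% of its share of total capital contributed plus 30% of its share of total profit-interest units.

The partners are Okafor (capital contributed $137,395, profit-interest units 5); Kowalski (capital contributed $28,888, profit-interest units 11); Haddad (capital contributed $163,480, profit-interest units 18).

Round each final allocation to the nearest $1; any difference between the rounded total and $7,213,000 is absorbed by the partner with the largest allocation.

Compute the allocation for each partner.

Capital contributed total 329,763; profit-interest units total 34.
Composite weights (70% capital contributed + 30% profit-interest units): Okafor 0.3358; Kowalski 0.1584; Haddad 0.5058.
Pro-rata amounts: Okafor 2,421,916.56; Kowalski 1,142,398.11; Haddad 3,648,685.33.
At nearest $1: Okafor $2,421,917; Kowalski $1,142,398; Haddad $3,648,685. Sum = $7,213,000.
Rounded total matches; no reconciliation needed.

Okafor: $2,421,917 | Kowalski: $1,142,398 | Haddad: $3,648,685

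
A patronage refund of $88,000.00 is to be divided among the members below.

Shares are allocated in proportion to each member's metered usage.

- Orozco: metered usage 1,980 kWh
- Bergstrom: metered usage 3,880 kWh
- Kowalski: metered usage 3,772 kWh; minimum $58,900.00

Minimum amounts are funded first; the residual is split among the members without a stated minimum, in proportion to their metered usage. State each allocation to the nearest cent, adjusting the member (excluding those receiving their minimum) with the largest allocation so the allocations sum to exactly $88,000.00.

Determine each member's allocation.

Orozco: $9,832.42; Bergstrom: $19,267.58; Kowalski: $58,900.00

Guaranteed amounts: Kowalski $58,900.00. Residual $29,100.00.
Residual split over remaining metered usage 5,860: Orozco 9,832.4232 → $9,832.42; Bergstrom 19,267.5768 → $19,267.58.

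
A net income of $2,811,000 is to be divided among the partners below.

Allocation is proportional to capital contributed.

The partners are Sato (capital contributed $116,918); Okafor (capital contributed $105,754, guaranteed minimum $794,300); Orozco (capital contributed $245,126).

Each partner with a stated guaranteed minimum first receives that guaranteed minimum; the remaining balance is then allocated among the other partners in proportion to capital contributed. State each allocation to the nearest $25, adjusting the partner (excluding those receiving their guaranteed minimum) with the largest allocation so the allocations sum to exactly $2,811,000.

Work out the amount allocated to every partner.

Fund the minimums — Okafor $794,300. Remaining pool $2,016,700.
Remaining pool split over remaining capital contributed 362,044: Sato 651,270.37 → $651,275; Orozco 1,365,429.63 → $1,365,425.

Sato: $651,275 | Okafor: $794,300 | Orozco: $1,365,425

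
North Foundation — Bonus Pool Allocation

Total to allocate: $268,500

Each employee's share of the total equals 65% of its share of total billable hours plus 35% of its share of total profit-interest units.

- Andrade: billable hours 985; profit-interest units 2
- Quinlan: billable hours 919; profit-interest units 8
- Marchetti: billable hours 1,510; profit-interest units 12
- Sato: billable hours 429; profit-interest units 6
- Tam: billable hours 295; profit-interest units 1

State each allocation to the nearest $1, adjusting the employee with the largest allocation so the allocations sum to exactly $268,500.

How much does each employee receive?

Andrade: $48,025 · Quinlan: $64,684 · Marchetti: $102,572 · Sato: $37,537 · Tam: $15,682

Billable hours total 4,138; profit-interest units total 29.
Combined weights (65% billable hours + 35% profit-interest units): Andrade 0.1789; Quinlan 0.2409; Marchetti 0.3820; Sato 0.1398; Tam 0.0584.
Pro-rata amounts: Andrade 48,024.56; Quinlan 64,684.04; Marchetti 102,572.23; Sato 37,536.68; Tam 15,682.49.
After rounding ($1): Andrade $48,025; Quinlan $64,684; Marchetti $102,572; Sato $37,537; Tam $15,682. Sum = $268,500.
Rounded total matches; no reconciliation needed.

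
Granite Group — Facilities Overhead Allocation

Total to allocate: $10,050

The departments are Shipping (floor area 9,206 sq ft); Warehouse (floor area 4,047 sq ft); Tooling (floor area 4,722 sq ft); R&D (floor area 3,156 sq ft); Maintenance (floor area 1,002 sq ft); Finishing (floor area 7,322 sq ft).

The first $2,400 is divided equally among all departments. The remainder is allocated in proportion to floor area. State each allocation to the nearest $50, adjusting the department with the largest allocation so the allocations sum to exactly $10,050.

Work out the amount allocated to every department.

Shipping: $2,800; Warehouse: $1,450; Tooling: $1,650; R&D: $1,200; Maintenance: $650; Finishing: $2,300

First tranche $2,400 split equally: $400 each.
Remainder $7,650 by floor area (total 29,455): Shipping 2,390.97 → $2,400; Warehouse 1,051.08 → $1,050; Tooling 1,226.39 → $1,250; R&D 819.67 → $800; Maintenance 260.24 → $250; Finishing 1,901.66 → $1,900.
Totals: Shipping $400 + $2,400 = $2,800; Warehouse $400 + $1,050 = $1,450; Tooling $400 + $1,250 = $1,650; R&D $400 + $800 = $1,200; Maintenance $400 + $250 = $650; Finishing $400 + $1,900 = $2,300.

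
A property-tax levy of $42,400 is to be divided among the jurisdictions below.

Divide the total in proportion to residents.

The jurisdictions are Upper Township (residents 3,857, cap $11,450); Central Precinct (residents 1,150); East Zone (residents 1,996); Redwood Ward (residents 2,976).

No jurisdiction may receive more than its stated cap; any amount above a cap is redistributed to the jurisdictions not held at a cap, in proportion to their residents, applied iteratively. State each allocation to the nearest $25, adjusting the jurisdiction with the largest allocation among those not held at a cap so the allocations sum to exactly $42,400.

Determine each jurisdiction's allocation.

Combined residents = 9,979.
Pro-rata shares before constraints: Upper Township 16,388.09; Central Precinct 4,886.26; East Zone 8,480.85; Redwood Ward 12,644.79.
Held at cap: Upper Township ($11,450); residual $30,950 reallocated over remaining residents 6,122.
Redistributed shares: Central Precinct 5,813.87 → $5,825; East Zone 10,090.85 → $10,100; Redwood Ward 15,045.28 → $15,050.
Rounding difference −$25 applied to Redwood Ward → $15,025.

Upper Township: $11,450; Central Precinct: $5,825; East Zone: $10,100; Redwood Ward: $15,025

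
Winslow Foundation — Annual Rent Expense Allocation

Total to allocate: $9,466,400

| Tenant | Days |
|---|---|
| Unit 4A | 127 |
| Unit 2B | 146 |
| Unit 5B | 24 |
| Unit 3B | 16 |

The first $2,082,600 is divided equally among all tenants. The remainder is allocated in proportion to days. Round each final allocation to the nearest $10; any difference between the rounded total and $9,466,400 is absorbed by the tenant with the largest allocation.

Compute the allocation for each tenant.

Unit 4A: $3,516,630 | Unit 2B: $3,964,850 | Unit 5B: $1,086,820 | Unit 3B: $898,100

Equal tier: $2,082,600 ÷ 4 = $520,650 apiece.
Remainder $7,383,800 by days (total 313): Unit 4A 2,995,982.75 → $2,995,980; Unit 2B 3,444,200.64 → $3,444,200; Unit 5B 566,169.97 → $566,170; Unit 3B 377,446.65 → $377,450.
Totals: Unit 4A $520,650 + $2,995,980 = $3,516,630; Unit 2B $520,650 + $3,444,200 = $3,964,850; Unit 5B $520,650 + $566,170 = $1,086,820; Unit 3B $520,650 + $377,450 = $898,100.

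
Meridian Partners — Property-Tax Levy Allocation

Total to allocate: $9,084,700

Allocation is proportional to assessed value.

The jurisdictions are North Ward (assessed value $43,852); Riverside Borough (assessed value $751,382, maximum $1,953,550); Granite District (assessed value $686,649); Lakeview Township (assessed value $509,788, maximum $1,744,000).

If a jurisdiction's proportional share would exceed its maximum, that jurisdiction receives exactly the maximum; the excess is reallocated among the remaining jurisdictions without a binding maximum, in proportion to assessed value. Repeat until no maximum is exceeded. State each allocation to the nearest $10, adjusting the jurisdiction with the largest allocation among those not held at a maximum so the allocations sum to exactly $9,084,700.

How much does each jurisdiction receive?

North Ward: $323,390 · Riverside Borough: $1,953,550 · Granite District: $5,063,760 · Lakeview Township: $1,744,000

Assessed value total: 1,991,671.
Pro-rata shares before constraints: North Ward 200,024.13; Riverside Borough 3,427,313.07; Granite District 3,132,043.48; Lakeview Township 2,325,319.31.
Capped: Riverside Borough ($1,953,550), Lakeview Township ($1,744,000); residual $5,387,150 reallocated over remaining assessed value 730,501.
Remaining shares: North Ward 323,390.80 → $323,390; Granite District 5,063,759.20 → $5,063,760.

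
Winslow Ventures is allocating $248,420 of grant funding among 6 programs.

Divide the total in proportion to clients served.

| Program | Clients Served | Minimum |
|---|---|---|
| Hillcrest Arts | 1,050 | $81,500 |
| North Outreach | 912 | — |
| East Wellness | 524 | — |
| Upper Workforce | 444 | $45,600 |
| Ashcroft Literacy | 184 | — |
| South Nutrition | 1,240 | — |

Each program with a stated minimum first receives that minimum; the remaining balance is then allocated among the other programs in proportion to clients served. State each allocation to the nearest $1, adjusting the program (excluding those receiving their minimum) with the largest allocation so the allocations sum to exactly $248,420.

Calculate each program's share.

Hillcrest Arts: $81,500 | North Outreach: $38,687 | East Wellness: $22,228 | Upper Workforce: $45,600 | Ashcroft Literacy: $7,805 | South Nutrition: $52,600

Fund the minimums — Hillcrest Arts $81,500; Upper Workforce $45,600. Remaining pool $121,320.
Remaining pool split over remaining clients served 2,860: North Outreach 38,686.66 → $38,687; East Wellness 22,227.86 → $22,228; Ashcroft Literacy 7,805.20 → $7,805; South Nutrition 52,600.28 → $52,600.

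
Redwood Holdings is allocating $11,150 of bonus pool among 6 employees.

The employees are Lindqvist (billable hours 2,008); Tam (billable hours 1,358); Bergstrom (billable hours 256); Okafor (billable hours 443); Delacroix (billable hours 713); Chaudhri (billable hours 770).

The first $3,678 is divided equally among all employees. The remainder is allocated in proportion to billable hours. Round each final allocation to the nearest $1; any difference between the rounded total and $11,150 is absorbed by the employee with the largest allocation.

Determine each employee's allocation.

Lindqvist: $3,317 · Tam: $2,442 · Bergstrom: $958 · Okafor: $1,210 · Delacroix: $1,573 · Chaudhri: $1,650

$3,678 shared equally gives $613 per employee.
Remainder $7,472 by billable hours (total 5,548): Lindqvist 2,704.36 → $2,704; Tam 1,828.94 → $1,829; Bergstrom 344.78 → $345; Okafor 596.63 → $597; Delacroix 960.26 → $960; Chaudhri 1,037.03 → $1,037.
Totals: Lindqvist $613 + $2,704 = $3,317; Tam $613 + $1,829 = $2,442; Bergstrom $613 + $345 = $958; Okafor $613 + $597 = $1,210; Delacroix $613 + $960 = $1,573; Chaudhri $613 + $1,037 = $1,650.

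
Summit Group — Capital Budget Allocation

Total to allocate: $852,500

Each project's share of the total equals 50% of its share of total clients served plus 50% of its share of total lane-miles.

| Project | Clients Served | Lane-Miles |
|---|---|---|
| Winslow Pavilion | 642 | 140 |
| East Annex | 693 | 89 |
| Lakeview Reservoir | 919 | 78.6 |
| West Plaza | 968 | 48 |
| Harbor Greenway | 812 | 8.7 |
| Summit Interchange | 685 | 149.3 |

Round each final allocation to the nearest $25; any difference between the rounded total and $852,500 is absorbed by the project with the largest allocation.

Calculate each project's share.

Clients served total 4,719; lane-miles total 513.6.
Composite weights (50% clients served + 50% lane-miles): Winslow Pavilion 0.2043; East Annex 0.1601; Lakeview Reservoir 0.1739; West Plaza 0.1493; Harbor Greenway 0.0945; Summit Interchange 0.2179.
Raw shares: Winslow Pavilion 174,179.15; East Annex 136,459.57; Lakeview Reservoir 148,242.09; West Plaza 127,272.35; Harbor Greenway 80,565.34; Summit Interchange 185,781.50.
At nearest $25: Winslow Pavilion $174,175; East Annex $136,450; Lakeview Reservoir $148,250; West Plaza $127,275; Harbor Greenway $80,575; Summit Interchange $185,775. Sum = $852,500.
Sum already equals the total — no adjustment.

Winslow Pavilion: $174,175; East Annex: $136,450; Lakeview Reservoir: $148,250; West Plaza: $127,275; Harbor Greenway: $80,575; Summit Interchange: $185,775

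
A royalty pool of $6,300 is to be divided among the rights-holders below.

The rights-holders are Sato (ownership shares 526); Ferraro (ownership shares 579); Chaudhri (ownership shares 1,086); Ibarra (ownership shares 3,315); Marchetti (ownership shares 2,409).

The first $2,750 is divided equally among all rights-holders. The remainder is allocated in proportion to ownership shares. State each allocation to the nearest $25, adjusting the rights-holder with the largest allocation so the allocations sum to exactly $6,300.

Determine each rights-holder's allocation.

Sato: $775; Ferraro: $800; Chaudhri: $1,025; Ibarra: $2,075; Marchetti: $1,625

$2,750 shared equally gives $550 per rights-holder.
Remainder $3,550 by ownership shares (total 7,915): Sato 235.92 → $225; Ferraro 259.69 → $250; Chaudhri 487.09 → $475; Ibarra 1,486.83 → $1,475; Marchetti 1,080.47 → $1,075.
Rounding difference +$50 on remainder applied to Ibarra.
Totals: Sato $550 + $225 = $775; Ferraro $550 + $250 = $800; Chaudhri $550 + $475 = $1,025; Ibarra $550 + $1,525 = $2,075; Marchetti $550 + $1,075 = $1,625.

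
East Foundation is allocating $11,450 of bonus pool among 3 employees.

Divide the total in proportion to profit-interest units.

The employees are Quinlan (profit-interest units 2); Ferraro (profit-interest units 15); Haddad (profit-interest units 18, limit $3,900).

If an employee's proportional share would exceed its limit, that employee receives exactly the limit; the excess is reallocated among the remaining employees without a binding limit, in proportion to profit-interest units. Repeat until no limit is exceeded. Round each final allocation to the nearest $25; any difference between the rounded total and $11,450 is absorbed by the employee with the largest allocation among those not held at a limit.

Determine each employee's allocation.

Total profit-interest units = 35.
Pro-rata shares before constraints: Quinlan 654.29; Ferraro 4,907.14; Haddad 5,888.57.
Held at cap: Haddad ($3,900); balance $7,550 reallocated over remaining profit-interest units 17.
Remaining shares: Quinlan 888.24 → $900; Ferraro 6,661.76 → $6,650.

Quinlan: $900 · Ferraro: $6,650 · Haddad: $3,900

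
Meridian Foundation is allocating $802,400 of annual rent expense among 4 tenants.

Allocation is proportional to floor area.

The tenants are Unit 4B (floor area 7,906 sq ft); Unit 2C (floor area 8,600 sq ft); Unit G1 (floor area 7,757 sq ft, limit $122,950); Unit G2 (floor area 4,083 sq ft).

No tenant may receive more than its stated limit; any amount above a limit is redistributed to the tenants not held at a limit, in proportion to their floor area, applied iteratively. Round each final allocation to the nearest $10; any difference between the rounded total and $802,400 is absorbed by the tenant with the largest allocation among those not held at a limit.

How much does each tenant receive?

Floor area total: 28,346.
Pro-rata shares before constraints: Unit 4B 223,797.87; Unit 2C 243,443.17; Unit G1 219,580.07; Unit G2 115,578.89.
Cap binds for Unit G1 ($122,950); remaining pool $679,450 reallocated over remaining floor area 20,589.
Redistributed shares: Unit 4B 260,902.99 → $260,900; Unit 2C 283,805.43 → $283,810; Unit G2 134,741.58 → $134,740.

Unit 4B: $260,900; Unit 2C: $283,810; Unit G1: $122,950; Unit G2: $134,740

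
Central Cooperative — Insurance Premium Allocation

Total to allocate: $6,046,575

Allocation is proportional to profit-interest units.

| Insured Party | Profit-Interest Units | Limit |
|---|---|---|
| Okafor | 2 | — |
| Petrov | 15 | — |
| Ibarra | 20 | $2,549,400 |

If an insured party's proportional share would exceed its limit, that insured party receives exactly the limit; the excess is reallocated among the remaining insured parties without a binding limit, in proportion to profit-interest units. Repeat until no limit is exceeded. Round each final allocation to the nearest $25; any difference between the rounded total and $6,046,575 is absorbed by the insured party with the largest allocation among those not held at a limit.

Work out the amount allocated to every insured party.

Profit-interest units total: 37.
Pro-rata shares before constraints: Okafor 326,841.89; Petrov 2,451,314.19; Ibarra 3,268,418.92.
Held at cap: Ibarra ($2,549,400); balance $3,497,175 reallocated over remaining profit-interest units 17.
Shares after redistribution: Okafor 411,432.35 → $411,425; Petrov 3,085,742.65 → $3,085,750.

Okafor: $411,425; Petrov: $3,085,750; Ibarra: $2,549,400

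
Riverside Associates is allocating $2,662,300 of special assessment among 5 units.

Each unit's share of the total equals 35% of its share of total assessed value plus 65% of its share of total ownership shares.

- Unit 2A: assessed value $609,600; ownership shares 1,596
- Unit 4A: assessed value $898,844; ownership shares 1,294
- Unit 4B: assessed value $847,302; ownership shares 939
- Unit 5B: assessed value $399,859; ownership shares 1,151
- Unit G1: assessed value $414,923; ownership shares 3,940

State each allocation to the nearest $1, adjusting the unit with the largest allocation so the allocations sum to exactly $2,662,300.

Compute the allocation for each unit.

Totals — assessed value 3,170,528, ownership shares 8,920.
Composite weights (35% assessed value + 65% ownership shares): Unit 2A 0.1836; Unit 4A 0.1935; Unit 4B 0.1620; Unit 5B 0.1280; Unit G1 0.3329.
Raw shares: Unit 2A 488,785.59; Unit 4A 515,204.69; Unit 4B 431,186.11; Unit 5B 340,812.83; Unit G1 886,310.77.
Rounded to nearest $1: Unit 2A $488,786; Unit 4A $515,205; Unit 4B $431,186; Unit 5B $340,813; Unit G1 $886,311. Sum = $2,662,301.
Difference $2,662,300 − $2,662,301 = −$1 applied to largest allocation (Unit G1): Unit G1 becomes $886,310.

Unit 2A: $488,786 | Unit 4A: $515,205 | Unit 4B: $431,186 | Unit 5B: $340,813 | Unit G1: $886,310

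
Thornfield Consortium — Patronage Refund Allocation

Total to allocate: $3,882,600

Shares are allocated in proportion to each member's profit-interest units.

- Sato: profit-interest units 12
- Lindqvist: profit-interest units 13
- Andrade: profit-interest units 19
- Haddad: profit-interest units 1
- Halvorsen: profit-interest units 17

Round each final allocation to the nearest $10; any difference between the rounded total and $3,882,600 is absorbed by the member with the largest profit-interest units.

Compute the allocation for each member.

Sato: $751,470 | Lindqvist: $814,090 | Andrade: $1,189,840 | Haddad: $62,620 | Halvorsen: $1,064,580

Combined profit-interest units = 12 + 13 + 19 + 1 + 17 = 62.
Unrounded shares: Sato 751,470.97; Lindqvist 814,093.55; Andrade 1,189,829.03; Haddad 62,622.58; Halvorsen 1,064,583.87.
At nearest $10: Sato $751,470; Lindqvist $814,090; Andrade $1,189,830; Haddad $62,620; Halvorsen $1,064,580. Sum = $3,882,590.
Difference $3,882,600 − $3,882,590 = +$10 applied to largest profit-interest units (Andrade): Andrade becomes $1,189,840.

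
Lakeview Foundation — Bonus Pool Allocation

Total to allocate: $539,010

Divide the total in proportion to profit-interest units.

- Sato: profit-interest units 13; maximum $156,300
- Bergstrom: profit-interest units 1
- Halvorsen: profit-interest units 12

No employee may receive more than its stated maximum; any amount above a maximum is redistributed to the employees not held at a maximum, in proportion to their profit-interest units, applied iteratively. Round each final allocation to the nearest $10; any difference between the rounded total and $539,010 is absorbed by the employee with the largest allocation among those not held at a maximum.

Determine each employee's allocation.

Sato: $156,300 | Bergstrom: $29,440 | Halvorsen: $353,270

Combined profit-interest units = 26.
Proportional shares (ignoring caps): Sato 269,505.00; Bergstrom 20,731.15; Halvorsen 248,773.85.
Held at cap: Sato ($156,300); balance $382,710 reallocated over remaining profit-interest units 13.
Remaining shares: Bergstrom 29,439.23 → $29,440; Halvorsen 353,270.77 → $353,270.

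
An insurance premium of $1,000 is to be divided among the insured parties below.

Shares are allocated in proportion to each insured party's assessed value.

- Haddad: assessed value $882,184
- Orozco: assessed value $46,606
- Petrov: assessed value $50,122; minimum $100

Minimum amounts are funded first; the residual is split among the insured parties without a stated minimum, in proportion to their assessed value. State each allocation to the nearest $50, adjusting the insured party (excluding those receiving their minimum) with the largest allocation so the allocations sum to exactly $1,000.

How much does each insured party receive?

Fund the minimums — Petrov $100. Residual $900.
Residual split over remaining assessed value 928,790: Haddad 854.84 → $850; Orozco 45.16 → $50.

Haddad: $850 | Orozco: $50 | Petrov: $100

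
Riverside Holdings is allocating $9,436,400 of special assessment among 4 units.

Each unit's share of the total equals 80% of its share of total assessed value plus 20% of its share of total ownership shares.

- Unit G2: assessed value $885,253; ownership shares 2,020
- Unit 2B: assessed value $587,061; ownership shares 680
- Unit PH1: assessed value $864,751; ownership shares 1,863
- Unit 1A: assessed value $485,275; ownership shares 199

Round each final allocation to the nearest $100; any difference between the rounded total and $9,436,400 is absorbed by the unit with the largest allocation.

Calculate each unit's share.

Unit G2: $3,168,300 | Unit 2B: $1,839,800 | Unit PH1: $3,051,400 | Unit 1A: $1,376,900

Assessed value total 2,822,340; ownership shares total 4,762.
Combined weights (80% assessed value + 20% ownership shares): Unit G2 0.3358; Unit 2B 0.1950; Unit PH1 0.3234; Unit 1A 0.1459.
Raw shares: Unit G2 3,168,419.35; Unit 2B 1,839,753.35; Unit PH1 3,051,358.77; Unit 1A 1,376,868.52.
At nearest $100: Unit G2 $3,168,400; Unit 2B $1,839,800; Unit PH1 $3,051,400; Unit 1A $1,376,900. Sum = $9,436,500.
Difference $9,436,400 − $9,436,500 = −$100 applied to largest allocation (Unit G2): Unit G2 becomes $3,168,300.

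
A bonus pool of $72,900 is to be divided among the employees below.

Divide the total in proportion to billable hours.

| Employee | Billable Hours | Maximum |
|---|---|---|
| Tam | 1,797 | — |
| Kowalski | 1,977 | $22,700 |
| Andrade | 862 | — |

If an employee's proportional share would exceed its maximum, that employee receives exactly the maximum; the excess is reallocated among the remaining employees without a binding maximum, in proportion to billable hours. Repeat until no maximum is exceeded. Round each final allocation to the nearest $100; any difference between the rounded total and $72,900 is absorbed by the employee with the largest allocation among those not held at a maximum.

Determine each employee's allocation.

Combined billable hours = 4,636.
Unconstrained shares: Tam 28,257.40; Kowalski 31,087.86; Andrade 13,554.75.
Held at cap: Kowalski ($22,700); remaining pool $50,200 reallocated over remaining billable hours 2,659.
Redistributed shares: Tam 33,926.06 → $33,900; Andrade 16,273.94 → $16,300.

Tam: $33,900 · Kowalski: $22,700 · Andrade: $16,300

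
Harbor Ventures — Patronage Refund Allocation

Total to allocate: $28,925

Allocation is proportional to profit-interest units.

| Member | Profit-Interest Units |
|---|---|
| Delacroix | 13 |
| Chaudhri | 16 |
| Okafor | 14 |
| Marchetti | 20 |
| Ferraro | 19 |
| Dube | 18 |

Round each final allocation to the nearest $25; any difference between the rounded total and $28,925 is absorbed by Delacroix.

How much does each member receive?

Delacroix: $3,775 | Chaudhri: $4,625 | Okafor: $4,050 | Marchetti: $5,775 | Ferraro: $5,500 | Dube: $5,200

Profit-interest units total: 100.
Unrounded shares: Delacroix 13/100 × $28,925 = 3,760.25; Chaudhri 16/100 × $28,925 = 4,628.00; Okafor 14/100 × $28,925 = 4,049.50; Marchetti 20/100 × $28,925 = 5,785.00; Ferraro 19/100 × $28,925 = 5,495.75; Dube 18/100 × $28,925 = 5,206.50.
After rounding ($25): Delacroix $3,750; Chaudhri $4,625; Okafor $4,050; Marchetti $5,775; Ferraro $5,500; Dube $5,200. Sum = $28,900.
Difference $28,925 − $28,900 = +$25 applied to Delacroix: Delacroix becomes $3,775.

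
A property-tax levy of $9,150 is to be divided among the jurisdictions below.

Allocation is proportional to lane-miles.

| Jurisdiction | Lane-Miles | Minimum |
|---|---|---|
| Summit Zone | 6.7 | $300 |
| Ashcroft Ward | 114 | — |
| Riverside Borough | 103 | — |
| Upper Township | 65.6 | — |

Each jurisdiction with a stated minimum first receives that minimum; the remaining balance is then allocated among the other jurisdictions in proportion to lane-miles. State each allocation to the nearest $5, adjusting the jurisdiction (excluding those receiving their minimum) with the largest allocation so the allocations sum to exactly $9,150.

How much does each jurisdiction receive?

Fund the minimums — Summit Zone $300. Remaining pool $8,850.
Remaining pool split over remaining lane-miles 282.6: Ashcroft Ward 3,570.06 → $3,570; Riverside Borough 3,225.58 → $3,225; Upper Township 2,054.35 → $2,055.

Summit Zone: $300 | Ashcroft Ward: $3,570 | Riverside Borough: $3,225 | Upper Township: $2,055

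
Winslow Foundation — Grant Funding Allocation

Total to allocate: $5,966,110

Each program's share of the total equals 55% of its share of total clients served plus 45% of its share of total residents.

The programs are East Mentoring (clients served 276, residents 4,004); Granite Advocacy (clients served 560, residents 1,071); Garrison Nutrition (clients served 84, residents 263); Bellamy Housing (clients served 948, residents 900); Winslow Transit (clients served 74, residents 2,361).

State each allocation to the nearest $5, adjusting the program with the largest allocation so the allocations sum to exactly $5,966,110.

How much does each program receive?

Totals — clients served 1,942, residents 8,599.
Blended shares (55% clients served + 45% residents): East Mentoring 0.2877; Granite Advocacy 0.2146; Garrison Nutrition 0.0376; Bellamy Housing 0.3156; Winslow Transit 0.1445.
Unrounded shares: East Mentoring 1,716,466.74; Granite Advocacy 1,280,605.21; Garrison Nutrition 224,046.14; Bellamy Housing 1,882,812.42; Winslow Transit 862,179.50.
Rounded to nearest $5: East Mentoring $1,716,465; Granite Advocacy $1,280,605; Garrison Nutrition $224,045; Bellamy Housing $1,882,810; Winslow Transit $862,180. Sum = $5,966,105.
Difference $5,966,110 − $5,966,105 = +$5 applied to largest allocation (Bellamy Housing): Bellamy Housing becomes $1,882,815.

East Mentoring: $1,716,465; Granite Advocacy: $1,280,605; Garrison Nutrition: $224,045; Bellamy Housing: $1,882,815; Winslow Transit: $862,180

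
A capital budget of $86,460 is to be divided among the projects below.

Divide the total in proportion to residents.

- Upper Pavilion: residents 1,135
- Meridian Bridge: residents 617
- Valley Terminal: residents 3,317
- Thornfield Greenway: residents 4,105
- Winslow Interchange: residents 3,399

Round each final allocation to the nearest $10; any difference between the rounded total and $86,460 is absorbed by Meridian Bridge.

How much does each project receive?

Residents total: 12,573.
Proportional shares: Upper Pavilion 1,135/12,573 × $86,460 = 7,804.99; Meridian Bridge 617/12,573 × $86,460 = 4,242.89; Valley Terminal 3,317/12,573 × $86,460 = 22,809.82; Thornfield Greenway 4,105/12,573 × $86,460 = 28,228.61; Winslow Interchange 3,399/12,573 × $86,460 = 23,373.70.
Rounded to nearest $10: Upper Pavilion $7,800; Meridian Bridge $4,240; Valley Terminal $22,810; Thornfield Greenway $28,230; Winslow Interchange $23,370. Sum = $86,450.
Difference $86,460 − $86,450 = +$10 applied to Meridian Bridge: Meridian Bridge becomes $4,250.

Upper Pavilion: $7,800 | Meridian Bridge: $4,250 | Valley Terminal: $22,810 | Thornfield Greenway: $28,230 | Winslow Interchange: $23,370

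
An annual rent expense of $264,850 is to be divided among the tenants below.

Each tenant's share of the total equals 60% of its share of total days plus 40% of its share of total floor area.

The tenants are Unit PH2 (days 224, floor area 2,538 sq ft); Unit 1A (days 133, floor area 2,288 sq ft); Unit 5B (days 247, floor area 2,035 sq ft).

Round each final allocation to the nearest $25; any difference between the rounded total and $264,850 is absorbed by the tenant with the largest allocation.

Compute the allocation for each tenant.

Unit PH2: $98,125; Unit 1A: $70,325; Unit 5B: $96,400

Totals — days 604, floor area 6,861.
Blended shares (60% days + 40% floor area): Unit PH2 0.3705; Unit 1A 0.2655; Unit 5B 0.3640.
Unrounded shares: Unit PH2 98,122.51; Unit 1A 70,320.55; Unit 5B 96,406.95.
Rounded to nearest $25: Unit PH2 $98,125; Unit 1A $70,325; Unit 5B $96,400. Sum = $264,850.
No rounding difference to absorb.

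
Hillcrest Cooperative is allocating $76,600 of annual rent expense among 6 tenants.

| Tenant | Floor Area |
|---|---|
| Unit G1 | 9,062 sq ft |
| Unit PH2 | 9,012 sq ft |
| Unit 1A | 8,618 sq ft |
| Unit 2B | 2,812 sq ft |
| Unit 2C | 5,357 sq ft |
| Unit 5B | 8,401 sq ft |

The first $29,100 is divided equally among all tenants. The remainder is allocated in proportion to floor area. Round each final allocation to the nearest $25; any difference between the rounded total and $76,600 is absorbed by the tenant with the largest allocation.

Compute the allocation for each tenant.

Unit G1: $14,825 | Unit PH2: $14,750 | Unit 1A: $14,300 | Unit 2B: $7,925 | Unit 2C: $10,725 | Unit 5B: $14,075

Equal tier: $29,100 ÷ 6 = $4,850 apiece.
Remainder $47,500 by floor area (total 43,262): Unit G1 9,949.72 → $9,950; Unit PH2 9,894.83 → $9,900; Unit 1A 9,462.23 → $9,450; Unit 2B 3,087.47 → $3,075; Unit 2C 5,881.78 → $5,875; Unit 5B 9,223.97 → $9,225.
Rounding difference +$25 on remainder applied to Unit G1.
Totals: Unit G1 $4,850 + $9,975 = $14,825; Unit PH2 $4,850 + $9,900 = $14,750; Unit 1A $4,850 + $9,450 = $14,300; Unit 2B $4,850 + $3,075 = $7,925; Unit 2C $4,850 + $5,875 = $10,725; Unit 5B $4,850 + $9,225 = $14,075.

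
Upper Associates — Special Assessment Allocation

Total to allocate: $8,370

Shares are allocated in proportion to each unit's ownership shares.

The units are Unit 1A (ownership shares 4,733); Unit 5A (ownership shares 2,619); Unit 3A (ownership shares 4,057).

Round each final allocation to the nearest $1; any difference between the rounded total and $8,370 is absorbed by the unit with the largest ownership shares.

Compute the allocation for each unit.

Total ownership shares = 11,409.
Unrounded shares: Unit 1A 4,733/11,409 × $8,370 = 3,472.28; Unit 5A 2,619/11,409 × $8,370 = 1,921.38; Unit 3A 4,057/11,409 × $8,370 = 2,976.34.
After rounding ($1): Unit 1A $3,472; Unit 5A $1,921; Unit 3A $2,976. Sum = $8,369.
Difference $8,370 − $8,369 = +$1 applied to largest ownership shares (Unit 1A): Unit 1A becomes $3,473.

Unit 1A: $3,473 · Unit 5A: $1,921 · Unit 3A: $2,976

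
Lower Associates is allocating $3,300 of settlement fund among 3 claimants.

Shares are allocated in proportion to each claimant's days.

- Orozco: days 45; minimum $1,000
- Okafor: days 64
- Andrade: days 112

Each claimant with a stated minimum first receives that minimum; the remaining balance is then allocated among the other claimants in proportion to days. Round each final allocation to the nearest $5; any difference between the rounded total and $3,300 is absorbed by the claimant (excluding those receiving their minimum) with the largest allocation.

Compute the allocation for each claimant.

Fund the minimums — Orozco $1,000. Remaining pool $2,300.
Remaining pool split over remaining days 176: Okafor 836.36 → $835; Andrade 1,463.64 → $1,465.

Orozco: $1,000 · Okafor: $835 · Andrade: $1,465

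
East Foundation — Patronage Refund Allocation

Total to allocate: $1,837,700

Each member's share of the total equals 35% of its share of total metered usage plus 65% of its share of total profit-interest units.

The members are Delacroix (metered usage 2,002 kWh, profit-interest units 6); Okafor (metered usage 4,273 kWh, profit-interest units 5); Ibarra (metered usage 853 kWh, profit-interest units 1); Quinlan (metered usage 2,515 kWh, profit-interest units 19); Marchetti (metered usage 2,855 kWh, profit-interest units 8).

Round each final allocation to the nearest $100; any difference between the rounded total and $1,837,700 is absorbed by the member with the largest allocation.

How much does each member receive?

Delacroix: $286,800 · Okafor: $373,000 · Ibarra: $74,500 · Quinlan: $711,400 · Marchetti: $392,000

Metered usage total 12,498; profit-interest units total 39.
Combined weights (35% metered usage + 65% profit-interest units): Delacroix 0.1561; Okafor 0.2030; Ibarra 0.0406; Quinlan 0.3871; Marchetti 0.2133.
Unrounded shares: Delacroix 286,800.60; Okafor 373,046.63; Ibarra 74,526.98; Quinlan 711,369.88; Marchetti 391,955.91.
Rounded to nearest $100: Delacroix $286,800; Okafor $373,000; Ibarra $74,500; Quinlan $711,400; Marchetti $392,000. Sum = $1,837,700.
Rounded total matches; no reconciliation needed.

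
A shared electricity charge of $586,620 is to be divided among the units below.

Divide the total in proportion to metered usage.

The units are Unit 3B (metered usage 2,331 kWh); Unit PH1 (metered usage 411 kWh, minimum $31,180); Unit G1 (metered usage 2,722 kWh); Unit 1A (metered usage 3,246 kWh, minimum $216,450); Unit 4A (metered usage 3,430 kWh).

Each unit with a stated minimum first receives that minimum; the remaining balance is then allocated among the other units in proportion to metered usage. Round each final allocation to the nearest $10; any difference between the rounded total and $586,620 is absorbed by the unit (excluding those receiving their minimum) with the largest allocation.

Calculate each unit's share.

Unit 3B: $93,150 · Unit PH1: $31,180 · Unit G1: $108,770 · Unit 1A: $216,450 · Unit 4A: $137,070

Guaranteed amounts: Unit PH1 $31,180; Unit 1A $216,450. Balance $338,990.
Balance split over remaining metered usage 8,483: Unit 3B 93,149.32 → $93,150; Unit G1 108,774.11 → $108,770; Unit 4A 137,066.57 → $137,070.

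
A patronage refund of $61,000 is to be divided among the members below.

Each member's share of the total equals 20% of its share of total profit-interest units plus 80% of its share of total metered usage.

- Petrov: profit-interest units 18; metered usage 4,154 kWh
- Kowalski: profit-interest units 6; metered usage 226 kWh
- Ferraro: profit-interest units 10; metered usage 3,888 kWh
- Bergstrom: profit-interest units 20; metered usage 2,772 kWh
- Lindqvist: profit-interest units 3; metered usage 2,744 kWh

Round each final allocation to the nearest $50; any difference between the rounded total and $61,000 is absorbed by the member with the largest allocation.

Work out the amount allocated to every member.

Petrov: $18,550 | Kowalski: $2,100 | Ferraro: $15,900 | Bergstrom: $14,100 | Lindqvist: $10,350

Totals — profit-interest units 57, metered usage 13,784.
Composite weights (20% profit-interest units + 80% metered usage): Petrov 0.3042; Kowalski 0.0342; Ferraro 0.2607; Bergstrom 0.2311; Lindqvist 0.1698.
Pro-rata amounts: Petrov 18,559.19; Kowalski 2,084.33; Ferraro 15,905.18; Bergstrom 14,094.51; Lindqvist 10,356.79.
After rounding ($50): Petrov $18,550; Kowalski $2,100; Ferraro $15,900; Bergstrom $14,100; Lindqvist $10,350. Sum = $61,000.
No rounding difference to absorb.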